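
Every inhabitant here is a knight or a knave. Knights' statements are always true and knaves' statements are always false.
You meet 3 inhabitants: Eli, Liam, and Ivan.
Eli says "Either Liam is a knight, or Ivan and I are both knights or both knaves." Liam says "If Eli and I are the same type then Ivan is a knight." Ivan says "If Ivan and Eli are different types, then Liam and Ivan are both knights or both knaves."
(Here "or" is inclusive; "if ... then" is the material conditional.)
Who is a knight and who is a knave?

Eli is a knight, Liam is a knight, and Ivan is a knight.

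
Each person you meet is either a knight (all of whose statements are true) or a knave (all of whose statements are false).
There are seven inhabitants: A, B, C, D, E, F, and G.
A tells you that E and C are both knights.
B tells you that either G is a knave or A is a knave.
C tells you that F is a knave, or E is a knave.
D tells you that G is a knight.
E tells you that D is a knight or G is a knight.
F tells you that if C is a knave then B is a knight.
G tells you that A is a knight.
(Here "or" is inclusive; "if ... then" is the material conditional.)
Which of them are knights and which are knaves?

A is a knave, B is a knight, C is a knight, D is a knave, E is a knave, F is a knight, and G is a knave.

A (knave): "E and C are both knights" — False. ✓
B (knight): "either G is a knave or A is a knave" — true. ✓
As a knight, C's statement "F is a knave, or E is a knave" should be true; it is.
As a knave, D's statement "G is a knight" should be False; it is.
E is a knave; "D is a knight or G is a knight" is False, as required.
F is a knight, so "if C is a knave then B is a knight" must be true — and it is.
G (knave): "A is a knight" — False. ✓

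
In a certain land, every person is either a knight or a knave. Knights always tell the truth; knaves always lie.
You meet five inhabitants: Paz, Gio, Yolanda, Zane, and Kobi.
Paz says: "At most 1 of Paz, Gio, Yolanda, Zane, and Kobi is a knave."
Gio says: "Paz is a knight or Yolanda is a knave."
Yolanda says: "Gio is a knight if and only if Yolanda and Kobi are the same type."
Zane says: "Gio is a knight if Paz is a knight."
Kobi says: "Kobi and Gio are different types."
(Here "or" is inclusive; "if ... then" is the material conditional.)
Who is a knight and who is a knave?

Knights: Yolanda and Zane. Knaves: Paz, Gio, and Kobi.

Paz is a knave; "at most 1 of Paz, Gio, Yolanda, Zane, and Kobi is a knave" is False, as required.
As a knave, Gio's statement "Paz is a knight or Yolanda is a knave" should be False; it is.
Yolanda is a knight; "Gio is a knight if and only if Yolanda and Kobi are the same type" is True, as required.
Since Zane is a knight, "Gio is a knight if Paz is a knight" needs to be True, which holds.
Since Kobi is a knave, "Kobi and Gio are different types" needs to be False, which holds.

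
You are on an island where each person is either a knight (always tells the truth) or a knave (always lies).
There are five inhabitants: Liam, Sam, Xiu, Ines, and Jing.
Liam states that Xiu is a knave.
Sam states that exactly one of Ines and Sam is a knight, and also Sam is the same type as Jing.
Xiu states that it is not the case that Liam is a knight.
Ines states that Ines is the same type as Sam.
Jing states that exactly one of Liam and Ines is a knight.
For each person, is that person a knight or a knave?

Liam is a knight, Sam is a knight, Xiu is a knave, Ines is a knave, and Jing is a knight.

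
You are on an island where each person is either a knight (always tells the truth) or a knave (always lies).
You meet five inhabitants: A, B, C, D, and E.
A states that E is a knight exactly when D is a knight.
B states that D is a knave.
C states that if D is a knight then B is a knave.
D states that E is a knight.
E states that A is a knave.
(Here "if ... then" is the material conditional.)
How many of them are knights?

3

The unique consistent assignment is A=knight, B=knight, C=knight, D=knave, E=knave.
That has 3 knights.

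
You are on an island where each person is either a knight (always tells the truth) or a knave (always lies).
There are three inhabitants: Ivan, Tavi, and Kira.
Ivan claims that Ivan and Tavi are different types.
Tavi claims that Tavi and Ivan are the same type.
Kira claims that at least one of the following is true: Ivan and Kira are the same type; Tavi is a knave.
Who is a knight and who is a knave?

Knights: Ivan and Kira. Knaves: Tavi.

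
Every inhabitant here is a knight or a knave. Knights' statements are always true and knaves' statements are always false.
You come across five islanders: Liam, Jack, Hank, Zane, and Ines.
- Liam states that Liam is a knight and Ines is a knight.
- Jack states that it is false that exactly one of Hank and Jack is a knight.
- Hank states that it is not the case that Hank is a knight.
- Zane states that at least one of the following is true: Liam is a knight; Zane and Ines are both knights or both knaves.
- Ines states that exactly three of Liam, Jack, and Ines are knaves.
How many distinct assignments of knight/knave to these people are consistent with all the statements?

0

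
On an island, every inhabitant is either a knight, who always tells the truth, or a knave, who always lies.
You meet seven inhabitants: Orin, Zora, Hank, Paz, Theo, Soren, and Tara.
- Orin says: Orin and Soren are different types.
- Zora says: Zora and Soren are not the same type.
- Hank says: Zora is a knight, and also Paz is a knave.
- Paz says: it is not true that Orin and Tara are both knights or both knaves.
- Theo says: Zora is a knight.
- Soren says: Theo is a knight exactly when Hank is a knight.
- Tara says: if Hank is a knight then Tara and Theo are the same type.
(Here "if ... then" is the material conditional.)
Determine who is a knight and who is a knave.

Knights: Zora, Paz, Theo, and Tara. Knaves: Orin, Hank, and Soren.

Orin is a knave, so "Orin and Soren are different types" must be False — and it is.
Zora is a knight; "Zora and Soren are not the same type" is true, as required.
Since Hank is a knave, "Zora is a knight, and also Paz is a knave" needs to be False, which holds.
Paz (knight): "it is not true that Orin and Tara are both knights or both knaves" — true. ✓
Theo is a knight, so "Zora is a knight" must be true — and it is.
Since Soren is a knave, "Theo is a knight exactly when Hank is a knight" needs to be False, which holds.
Tara is a knight, so "if Hank is a knight then Tara and Theo are the same type" must be true — and it is.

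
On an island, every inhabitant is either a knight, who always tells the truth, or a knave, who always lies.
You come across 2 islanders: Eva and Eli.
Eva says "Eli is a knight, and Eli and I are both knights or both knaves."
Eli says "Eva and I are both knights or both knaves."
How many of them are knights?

2

The unique consistent assignment is Eva=knight, Eli=knight.
That has 2 knights.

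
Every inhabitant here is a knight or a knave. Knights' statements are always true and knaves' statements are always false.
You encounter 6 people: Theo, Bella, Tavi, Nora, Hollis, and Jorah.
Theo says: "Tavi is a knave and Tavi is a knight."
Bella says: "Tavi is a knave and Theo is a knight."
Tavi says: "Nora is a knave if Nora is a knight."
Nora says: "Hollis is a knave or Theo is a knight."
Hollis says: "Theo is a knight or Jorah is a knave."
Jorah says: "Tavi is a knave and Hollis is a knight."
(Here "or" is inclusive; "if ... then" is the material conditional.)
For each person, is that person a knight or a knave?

Theo is a knave, Bella is a knave, Tavi is a knight, Nora is a knave, Hollis is a knight, and Jorah is a knave.

As a knave, Theo's statement "Tavi is a knave and Tavi is a knight" should be False; it is.
Since Bella is a knave, "Tavi is a knave and Theo is a knight" needs to be False, which holds.
Tavi is a knight, and the claim "Nora is a knave if Nora is a knight" is indeed true.
Nora is a knave; "Hollis is a knave or Theo is a knight" is False, as required.
Since Hollis is a knight, "Theo is a knight or Jorah is a knave" needs to be true, which holds.
Jorah (knave): "Tavi is a knave and Hollis is a knight" — False. ✓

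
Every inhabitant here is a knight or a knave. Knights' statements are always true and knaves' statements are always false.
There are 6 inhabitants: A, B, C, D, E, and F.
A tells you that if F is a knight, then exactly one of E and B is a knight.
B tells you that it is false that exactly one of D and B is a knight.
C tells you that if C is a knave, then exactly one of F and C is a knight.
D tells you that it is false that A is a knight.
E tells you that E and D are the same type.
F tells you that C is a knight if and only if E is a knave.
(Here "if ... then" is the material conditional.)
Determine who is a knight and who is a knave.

Knights: C, D, and F. Knaves: A, B, and E.

Since A is a knave, "if F is a knight, then exactly one of E and B is a knight" needs to be False, which holds.
Since B is a knave, "it is false that exactly one of D and B is a knight" needs to be False, which holds.
C is a knight, so "if C is a knave, then exactly one of F and C is a knight" must be true — and it is.
D is a knight, and the claim "it is false that A is a knight" is indeed true.
E is a knave; "E and D are the same type" is False, as required.
Since F is a knight, "C is a knight if and only if E is a knave" needs to be true, which holds.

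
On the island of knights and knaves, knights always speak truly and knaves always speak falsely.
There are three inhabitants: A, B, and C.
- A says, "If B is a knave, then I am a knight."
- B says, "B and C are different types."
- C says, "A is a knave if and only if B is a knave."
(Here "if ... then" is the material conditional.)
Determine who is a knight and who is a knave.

Suppose A is a knave. Then A's statement "if B is a knave, then I am a knight" would have to be false. Checking the 4 ways to assign the others, none is consistent with every speaker.
(For instance, with B=knave, C=knave, C's claim "A is a knave if and only if B is a knave" comes out true where it would need to be false.)
So A must be a knight, making "if B is a knave, then I am a knight" true. Taking A=knight, B=knave, C=knave, each remaining statement checks out:
  B (knave): "B and C are different types" — false. ✓
  C (knave): "A is a knave if and only if B is a knave" — false. ✓
This is the unique consistent assignment.

Knights: A. Knaves: B and C.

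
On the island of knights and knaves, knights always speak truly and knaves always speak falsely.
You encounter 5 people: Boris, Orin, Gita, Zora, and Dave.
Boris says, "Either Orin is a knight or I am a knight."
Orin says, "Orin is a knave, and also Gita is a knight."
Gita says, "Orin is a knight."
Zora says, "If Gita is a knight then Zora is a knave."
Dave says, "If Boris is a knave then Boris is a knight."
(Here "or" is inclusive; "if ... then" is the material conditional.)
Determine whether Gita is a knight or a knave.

Consistent assignments: {Boris=knight, Orin=knave, Gita=knave, Zora=knight, Dave=knight}; {Boris=knave, Orin=knave, Gita=knave, Zora=knight, Dave=knave}
In every consistent assignment, Gita is a knave.

Gita is a knave.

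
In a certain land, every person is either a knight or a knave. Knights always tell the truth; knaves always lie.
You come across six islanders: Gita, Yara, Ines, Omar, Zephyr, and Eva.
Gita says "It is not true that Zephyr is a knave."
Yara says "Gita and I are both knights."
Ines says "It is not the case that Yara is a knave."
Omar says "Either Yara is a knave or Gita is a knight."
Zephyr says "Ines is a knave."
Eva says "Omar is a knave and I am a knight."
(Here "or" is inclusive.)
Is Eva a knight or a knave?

Consistent assignments: {Gita=knight, Yara=knave, Ines=knave, Omar=knight, Zephyr=knight, Eva=knave}
In every consistent assignment, Eva is a knave.

Eva is a knave.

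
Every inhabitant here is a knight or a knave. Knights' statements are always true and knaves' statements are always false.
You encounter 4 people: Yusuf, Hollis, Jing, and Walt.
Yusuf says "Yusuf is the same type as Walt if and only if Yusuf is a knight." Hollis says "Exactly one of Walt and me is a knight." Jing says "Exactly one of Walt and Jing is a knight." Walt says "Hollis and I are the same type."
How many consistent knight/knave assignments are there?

2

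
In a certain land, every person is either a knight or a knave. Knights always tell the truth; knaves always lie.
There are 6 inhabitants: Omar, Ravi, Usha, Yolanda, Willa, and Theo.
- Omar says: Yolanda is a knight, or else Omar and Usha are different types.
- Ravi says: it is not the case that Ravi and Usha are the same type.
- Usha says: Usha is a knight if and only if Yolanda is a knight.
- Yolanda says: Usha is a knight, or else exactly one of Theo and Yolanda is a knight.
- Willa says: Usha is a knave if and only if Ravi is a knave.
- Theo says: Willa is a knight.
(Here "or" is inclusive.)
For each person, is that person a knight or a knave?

Omar is a knight, Ravi is a knight, Usha is a knave, Yolanda is a knight, Willa is a knave, and Theo is a knave.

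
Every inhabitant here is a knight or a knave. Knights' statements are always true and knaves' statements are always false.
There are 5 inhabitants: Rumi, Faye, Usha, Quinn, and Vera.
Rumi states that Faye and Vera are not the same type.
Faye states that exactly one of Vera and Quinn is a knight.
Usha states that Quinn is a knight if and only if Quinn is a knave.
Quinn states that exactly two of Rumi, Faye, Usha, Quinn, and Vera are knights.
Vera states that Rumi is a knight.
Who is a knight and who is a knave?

Rumi is a knave, Faye is a knave, Usha is a knave, Quinn is a knave, and Vera is a knave.

Suppose Rumi is a knight. Then Rumi's statement "Faye and Vera are not the same type" would have to be true. Checking the 16 ways to assign the others, none is consistent with every speaker.
(For instance, with Faye=knave, Usha=knave, Quinn=knave, Vera=knave, Rumi's claim "Faye and Vera are not the same type" comes out false where it would need to be true.)
So Rumi must be a knave, making "Faye and Vera are not the same type" false. Taking Rumi=knave, Faye=knave, Usha=knave, Quinn=knave, Vera=knave, each remaining statement checks out:
  Faye (knave): "exactly one of Vera and Quinn is a knight" — false. ✓
  Usha (knave): "Quinn is a knight if and only if Quinn is a knave" — false. ✓
  Quinn (knave): "exactly two of Rumi, Faye, Usha, Quinn, and Vera are knights" — false. ✓
  Vera (knave): "Rumi is a knight" — false. ✓
This is the unique consistent assignment.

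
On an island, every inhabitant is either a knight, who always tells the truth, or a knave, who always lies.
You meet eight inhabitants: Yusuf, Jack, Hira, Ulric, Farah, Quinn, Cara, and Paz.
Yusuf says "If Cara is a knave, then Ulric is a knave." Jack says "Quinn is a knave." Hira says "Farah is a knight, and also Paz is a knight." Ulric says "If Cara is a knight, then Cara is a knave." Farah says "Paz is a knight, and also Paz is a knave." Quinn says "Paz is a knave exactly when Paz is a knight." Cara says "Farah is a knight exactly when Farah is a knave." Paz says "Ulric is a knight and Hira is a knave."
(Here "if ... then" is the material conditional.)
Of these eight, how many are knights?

3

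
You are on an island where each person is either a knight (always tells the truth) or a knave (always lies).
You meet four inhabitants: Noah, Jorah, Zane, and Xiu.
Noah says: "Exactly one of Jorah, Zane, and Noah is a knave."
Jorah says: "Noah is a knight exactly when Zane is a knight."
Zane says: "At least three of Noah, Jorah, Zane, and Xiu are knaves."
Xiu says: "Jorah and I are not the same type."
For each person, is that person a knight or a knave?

Knights: Zane. Knaves: Noah, Jorah, and Xiu.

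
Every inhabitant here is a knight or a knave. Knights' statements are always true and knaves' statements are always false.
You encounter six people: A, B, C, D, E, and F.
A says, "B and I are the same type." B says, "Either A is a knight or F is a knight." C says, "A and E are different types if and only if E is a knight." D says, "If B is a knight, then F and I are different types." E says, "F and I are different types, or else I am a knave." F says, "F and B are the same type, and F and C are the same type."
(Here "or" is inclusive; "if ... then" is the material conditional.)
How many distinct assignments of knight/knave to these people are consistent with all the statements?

2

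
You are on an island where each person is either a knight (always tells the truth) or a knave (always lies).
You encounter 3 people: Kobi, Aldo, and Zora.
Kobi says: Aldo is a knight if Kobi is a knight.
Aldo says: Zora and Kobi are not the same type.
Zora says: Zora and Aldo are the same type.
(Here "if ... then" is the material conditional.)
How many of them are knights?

2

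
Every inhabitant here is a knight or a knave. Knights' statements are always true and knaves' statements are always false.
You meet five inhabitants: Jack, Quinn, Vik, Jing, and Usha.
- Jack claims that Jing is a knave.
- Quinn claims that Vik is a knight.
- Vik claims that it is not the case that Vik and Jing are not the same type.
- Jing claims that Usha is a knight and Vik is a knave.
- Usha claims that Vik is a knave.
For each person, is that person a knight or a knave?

Jack is a knave, Quinn is a knave, Vik is a knave, Jing is a knight, and Usha is a knight.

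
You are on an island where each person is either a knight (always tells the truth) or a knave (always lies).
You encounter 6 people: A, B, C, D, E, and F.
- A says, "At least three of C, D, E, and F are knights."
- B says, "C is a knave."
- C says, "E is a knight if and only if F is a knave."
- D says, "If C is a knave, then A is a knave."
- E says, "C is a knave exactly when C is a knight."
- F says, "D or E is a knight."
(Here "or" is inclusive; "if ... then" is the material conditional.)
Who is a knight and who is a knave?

As a knight, A's statement "at least three of C, D, E, and F are knights" should be true; it is.
B is a knave, and the claim "C is a knave" is indeed false.
C is a knight, so "E is a knight if and only if F is a knave" must be true — and it is.
D is a knight, and the claim "if C is a knave, then A is a knave" is indeed true.
Since E is a knave, "C is a knave exactly when C is a knight" needs to be false, which holds.
As a knight, F's statement "D or E is a knight" should be true; it is.

Knights: A, C, D, and F. Knaves: B and E.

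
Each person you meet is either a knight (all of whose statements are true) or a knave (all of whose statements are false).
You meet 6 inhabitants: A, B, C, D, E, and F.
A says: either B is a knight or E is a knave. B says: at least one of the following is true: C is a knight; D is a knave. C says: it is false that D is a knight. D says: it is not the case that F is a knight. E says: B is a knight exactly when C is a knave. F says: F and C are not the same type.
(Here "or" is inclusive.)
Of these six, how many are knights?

2

The unique consistent assignment is A=knight, B=knave, C=knave, D=knight, E=knave, F=knave.
That has 2 knights.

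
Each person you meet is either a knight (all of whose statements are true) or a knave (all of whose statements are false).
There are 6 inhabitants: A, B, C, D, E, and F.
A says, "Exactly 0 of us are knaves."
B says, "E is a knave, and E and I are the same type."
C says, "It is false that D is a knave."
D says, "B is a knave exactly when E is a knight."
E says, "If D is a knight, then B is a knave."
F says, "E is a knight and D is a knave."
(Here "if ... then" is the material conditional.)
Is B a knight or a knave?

B is a knave.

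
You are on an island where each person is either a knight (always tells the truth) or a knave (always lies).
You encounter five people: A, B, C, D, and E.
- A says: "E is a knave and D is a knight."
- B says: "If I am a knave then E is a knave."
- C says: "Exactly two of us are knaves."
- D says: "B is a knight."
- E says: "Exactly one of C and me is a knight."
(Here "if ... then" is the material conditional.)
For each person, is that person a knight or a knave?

Knights: E. Knaves: A, B, C, and D.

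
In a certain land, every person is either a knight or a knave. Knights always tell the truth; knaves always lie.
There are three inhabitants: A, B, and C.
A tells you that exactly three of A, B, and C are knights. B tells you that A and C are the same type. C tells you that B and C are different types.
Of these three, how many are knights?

The unique consistent assignment is A=knave, B=knave, C=knight.
That has 1 knight.

1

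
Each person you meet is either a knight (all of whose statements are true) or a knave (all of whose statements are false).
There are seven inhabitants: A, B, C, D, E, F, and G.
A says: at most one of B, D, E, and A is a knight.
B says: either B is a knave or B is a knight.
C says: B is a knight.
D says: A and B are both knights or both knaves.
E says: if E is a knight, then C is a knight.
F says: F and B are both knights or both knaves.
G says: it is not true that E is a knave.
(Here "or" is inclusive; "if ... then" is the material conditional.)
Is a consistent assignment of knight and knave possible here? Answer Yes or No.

Yes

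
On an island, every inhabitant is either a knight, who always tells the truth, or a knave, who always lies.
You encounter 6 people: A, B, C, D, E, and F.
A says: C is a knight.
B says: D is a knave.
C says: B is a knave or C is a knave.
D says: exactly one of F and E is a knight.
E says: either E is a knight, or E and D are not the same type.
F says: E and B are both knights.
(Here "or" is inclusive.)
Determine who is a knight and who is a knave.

A is a knight, B is a knave, C is a knight, D is a knight, E is a knight, and F is a knave.

A is a knight, so "C is a knight" must be True — and it is.
B is a knave; "D is a knave" is False, as required.
Since C is a knight, "B is a knave or C is a knave" needs to be True, which holds.
D is a knight; "exactly one of F and E is a knight" is True, as required.
E is a knight, and the claim "either E is a knight, or E and D are not the same type" is indeed True.
F (knave): "E and B are both knights" — False. ✓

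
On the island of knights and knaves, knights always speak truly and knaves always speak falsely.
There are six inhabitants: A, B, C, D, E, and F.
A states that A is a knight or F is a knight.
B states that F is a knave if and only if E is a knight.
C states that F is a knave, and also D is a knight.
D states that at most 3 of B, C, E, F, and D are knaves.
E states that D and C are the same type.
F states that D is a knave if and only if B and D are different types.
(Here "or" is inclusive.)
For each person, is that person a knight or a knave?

Since A is a knight, "A is a knight or F is a knight" needs to be True, which holds.
B is a knight; "F is a knave if and only if E is a knight" is True, as required.
C is a knave, and the claim "F is a knave, and also D is a knight" is indeed false.
D is a knight; "at most 3 of B, C, E, F, and D are knaves" is True, as required.
E (knave): "D and C are the same type" — false. ✓
Since F is a knight, "D is a knave if and only if B and D are different types" needs to be True, which holds.

A is a knight, B is a knight, C is a knave, D is a knight, E is a knave, and F is a knight.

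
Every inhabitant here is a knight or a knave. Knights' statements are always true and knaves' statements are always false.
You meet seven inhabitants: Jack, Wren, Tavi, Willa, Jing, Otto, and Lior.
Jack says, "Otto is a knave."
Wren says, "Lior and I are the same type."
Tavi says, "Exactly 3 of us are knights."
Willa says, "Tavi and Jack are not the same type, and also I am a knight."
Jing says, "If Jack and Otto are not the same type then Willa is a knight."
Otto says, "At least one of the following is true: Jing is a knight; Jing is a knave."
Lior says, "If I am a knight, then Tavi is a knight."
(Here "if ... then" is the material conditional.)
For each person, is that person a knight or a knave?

Knights: Tavi, Otto, and Lior. Knaves: Jack, Wren, Willa, and Jing.

As a knave, Jack's statement "Otto is a knave" should be False; it is.
Wren (knave): "Lior and I are the same type" — False. ✓
As a knight, Tavi's statement "exactly 3 of us are knights" should be True; it is.
Since Willa is a knave, "Tavi and Jack are not the same type, and also I am a knight" needs to be False, which holds.
Jing (knave): "if Jack and Otto are not the same type then Willa is a knight" — False. ✓
As a knight, Otto's statement "at least one of the following is true: Jing is a knight; Jing is a knave" should be True; it is.
Lior is a knight; "if I am a knight, then Tavi is a knight" is True, as required.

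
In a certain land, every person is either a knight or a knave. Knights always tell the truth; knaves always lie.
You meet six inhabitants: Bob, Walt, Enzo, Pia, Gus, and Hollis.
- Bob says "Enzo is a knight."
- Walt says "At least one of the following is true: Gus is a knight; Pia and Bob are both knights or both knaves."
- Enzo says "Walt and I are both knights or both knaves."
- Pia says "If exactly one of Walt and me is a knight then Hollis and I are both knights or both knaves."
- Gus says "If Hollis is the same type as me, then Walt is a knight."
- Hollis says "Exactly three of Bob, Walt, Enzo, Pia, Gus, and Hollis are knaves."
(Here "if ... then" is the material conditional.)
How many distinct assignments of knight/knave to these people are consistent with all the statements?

2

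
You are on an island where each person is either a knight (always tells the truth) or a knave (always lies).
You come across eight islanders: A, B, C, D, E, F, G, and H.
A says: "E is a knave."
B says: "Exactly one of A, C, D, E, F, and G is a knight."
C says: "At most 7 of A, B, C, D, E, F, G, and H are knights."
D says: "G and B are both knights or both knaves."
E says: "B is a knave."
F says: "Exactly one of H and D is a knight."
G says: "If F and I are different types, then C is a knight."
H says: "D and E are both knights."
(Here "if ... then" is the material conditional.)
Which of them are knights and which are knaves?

Knights: C, E, and G. Knaves: A, B, D, F, and H.

A is a knave, and the claim "E is a knave" is indeed false.
B is a knave, so "exactly one of A, C, D, E, F, and G is a knight" must be false — and it is.
C is a knight; "at most 7 of A, B, C, D, E, F, G, and H are knights" is True, as required.
D is a knave, and the claim "G and B are both knights or both knaves" is indeed false.
E is a knight, so "B is a knave" must be True — and it is.
Since F is a knave, "exactly one of H and D is a knight" needs to be false, which holds.
G is a knight; "if F and I are different types, then C is a knight" is True, as required.
H is a knave, so "D and E are both knights" must be false — and it is.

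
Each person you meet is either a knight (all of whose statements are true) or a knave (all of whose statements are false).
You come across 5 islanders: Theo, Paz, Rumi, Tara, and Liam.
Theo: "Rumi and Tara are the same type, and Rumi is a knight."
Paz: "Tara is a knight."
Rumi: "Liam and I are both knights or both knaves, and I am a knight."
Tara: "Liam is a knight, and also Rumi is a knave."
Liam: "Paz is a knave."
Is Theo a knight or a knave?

Theo is a knave.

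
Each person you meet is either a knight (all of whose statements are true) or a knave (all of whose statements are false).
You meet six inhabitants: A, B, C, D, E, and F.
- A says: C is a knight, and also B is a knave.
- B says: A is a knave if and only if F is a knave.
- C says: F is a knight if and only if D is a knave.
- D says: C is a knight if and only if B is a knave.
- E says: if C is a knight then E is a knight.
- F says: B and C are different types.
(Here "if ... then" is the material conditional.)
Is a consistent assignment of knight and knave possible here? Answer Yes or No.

No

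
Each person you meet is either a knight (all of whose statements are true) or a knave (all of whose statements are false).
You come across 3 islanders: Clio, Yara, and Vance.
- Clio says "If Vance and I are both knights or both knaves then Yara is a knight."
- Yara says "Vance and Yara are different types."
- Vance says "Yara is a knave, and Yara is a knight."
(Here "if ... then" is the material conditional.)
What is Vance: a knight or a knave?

Vance is a knave.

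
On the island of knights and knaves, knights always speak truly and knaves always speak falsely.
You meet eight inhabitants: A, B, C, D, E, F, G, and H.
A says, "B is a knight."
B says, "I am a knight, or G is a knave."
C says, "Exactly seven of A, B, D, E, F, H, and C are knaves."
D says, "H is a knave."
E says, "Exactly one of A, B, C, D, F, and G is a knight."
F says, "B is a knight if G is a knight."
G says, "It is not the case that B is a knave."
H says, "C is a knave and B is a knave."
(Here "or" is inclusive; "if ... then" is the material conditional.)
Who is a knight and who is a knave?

Since A is a knight, "B is a knight" needs to be true, which holds.
Since B is a knight, "I am a knight, or G is a knave" needs to be true, which holds.
C is a knave; "exactly seven of A, B, D, E, F, H, and C are knaves" is False, as required.
D is a knight; "H is a knave" is true, as required.
E (knave): "exactly one of A, B, C, D, F, and G is a knight" — False. ✓
F (knight): "B is a knight if G is a knight" — true. ✓
G (knight): "it is not the case that B is a knave" — true. ✓
Since H is a knave, "C is a knave and B is a knave" needs to be False, which holds.

A is a knight, B is a knight, C is a knave, D is a knight, E is a knave, F is a knight, G is a knight, and H is a knave.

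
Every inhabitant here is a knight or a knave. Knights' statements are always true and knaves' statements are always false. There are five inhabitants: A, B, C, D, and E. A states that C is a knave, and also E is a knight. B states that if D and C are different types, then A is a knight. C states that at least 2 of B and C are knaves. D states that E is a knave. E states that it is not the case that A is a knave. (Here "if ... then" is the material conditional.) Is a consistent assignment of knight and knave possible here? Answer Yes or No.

One consistent assignment: A=knight, B=knight, C=knave, D=knave, E=knight.

Yes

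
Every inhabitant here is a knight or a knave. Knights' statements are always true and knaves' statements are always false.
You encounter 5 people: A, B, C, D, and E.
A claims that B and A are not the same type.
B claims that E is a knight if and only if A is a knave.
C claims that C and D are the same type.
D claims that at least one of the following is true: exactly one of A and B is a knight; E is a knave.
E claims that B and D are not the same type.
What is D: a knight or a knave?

D is a knight.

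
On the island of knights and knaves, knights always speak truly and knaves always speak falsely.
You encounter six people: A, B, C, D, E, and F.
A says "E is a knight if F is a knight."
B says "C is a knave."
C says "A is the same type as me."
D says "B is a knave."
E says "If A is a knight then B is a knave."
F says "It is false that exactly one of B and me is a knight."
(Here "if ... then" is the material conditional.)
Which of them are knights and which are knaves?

A is a knight, B is a knight, C is a knave, D is a knave, E is a knave, and F is a knave.

A is a knight; "E is a knight if F is a knight" is True, as required.
B is a knight; "C is a knave" is True, as required.
Since C is a knave, "A is the same type as me" needs to be false, which holds.
D (knave): "B is a knave" — false. ✓
As a knave, E's statement "if A is a knight then B is a knave" should be false; it is.
F (knave): "it is false that exactly one of B and me is a knight" — false. ✓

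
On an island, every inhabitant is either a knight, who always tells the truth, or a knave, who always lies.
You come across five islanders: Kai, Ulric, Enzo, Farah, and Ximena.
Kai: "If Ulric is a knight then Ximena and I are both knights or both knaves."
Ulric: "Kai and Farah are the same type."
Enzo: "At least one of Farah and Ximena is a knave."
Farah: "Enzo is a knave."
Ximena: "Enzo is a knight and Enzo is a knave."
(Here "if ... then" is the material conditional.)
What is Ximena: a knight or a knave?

Consistent assignments: {Kai=knight, Ulric=knave, Enzo=knight, Farah=knave, Ximena=knave}
In every consistent assignment, Ximena is a knave.

Ximena is a knave.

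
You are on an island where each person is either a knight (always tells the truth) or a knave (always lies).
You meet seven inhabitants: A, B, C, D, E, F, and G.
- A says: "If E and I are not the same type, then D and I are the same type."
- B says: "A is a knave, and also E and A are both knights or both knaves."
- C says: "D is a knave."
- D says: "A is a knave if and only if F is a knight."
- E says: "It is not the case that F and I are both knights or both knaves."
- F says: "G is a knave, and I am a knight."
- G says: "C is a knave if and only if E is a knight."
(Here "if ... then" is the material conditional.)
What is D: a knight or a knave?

D is a knight.

Consistent assignments: {A=knight, B=knave, C=knave, D=knight, E=knight, F=knave, G=knight}; {A=knight, B=knave, C=knave, D=knight, E=knave, F=knave, G=knave}
In every consistent assignment, D is a knight.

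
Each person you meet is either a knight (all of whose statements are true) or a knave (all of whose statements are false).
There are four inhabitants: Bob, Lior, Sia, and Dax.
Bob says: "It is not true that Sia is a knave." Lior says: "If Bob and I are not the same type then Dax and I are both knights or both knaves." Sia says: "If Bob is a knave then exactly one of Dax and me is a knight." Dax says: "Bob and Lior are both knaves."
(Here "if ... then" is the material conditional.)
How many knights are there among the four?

The unique consistent assignment is Bob=knight, Lior=knight, Sia=knight, Dax=knave.
That has 3 knights.

3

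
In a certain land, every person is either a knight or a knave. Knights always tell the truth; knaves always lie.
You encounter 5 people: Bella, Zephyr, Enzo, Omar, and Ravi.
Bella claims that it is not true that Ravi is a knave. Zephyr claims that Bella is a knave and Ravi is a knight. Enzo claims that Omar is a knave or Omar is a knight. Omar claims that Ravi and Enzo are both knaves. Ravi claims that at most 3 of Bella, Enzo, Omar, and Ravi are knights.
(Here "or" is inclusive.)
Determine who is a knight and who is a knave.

Suppose Bella is a knave. Then Bella's statement "it is not true that Ravi is a knave" would have to be false. Checking the 16 ways to assign the others, none is consistent with every speaker.
(For instance, with Zephyr=knave, Enzo=knight, Omar=knave, Ravi=knight, Bella's claim "it is not true that Ravi is a knave" comes out true where it would need to be false.)
So Bella must be a knight, making "it is not true that Ravi is a knave" true. Taking Bella=knight, Zephyr=knave, Enzo=knight, Omar=knave, Ravi=knight, each remaining statement checks out:
  Zephyr (knave): "Bella is a knave and Ravi is a knight" — false. ✓
  Enzo (knight): "Omar is a knave or Omar is a knight" — true. ✓
  Omar (knave): "Ravi and Enzo are both knaves" — false. ✓
  Ravi (knight): "at most 3 of Bella, Enzo, Omar, and Ravi are knights" — true. ✓
This is the unique consistent assignment.

Bella is a knight, Zephyr is a knave, Enzo is a knight, Omar is a knave, and Ravi is a knight.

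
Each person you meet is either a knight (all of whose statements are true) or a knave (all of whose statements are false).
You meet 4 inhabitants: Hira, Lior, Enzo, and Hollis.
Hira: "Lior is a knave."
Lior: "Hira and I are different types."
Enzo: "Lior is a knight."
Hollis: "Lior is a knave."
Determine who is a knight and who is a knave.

Hira is a knave, Lior is a knight, Enzo is a knight, and Hollis is a knave.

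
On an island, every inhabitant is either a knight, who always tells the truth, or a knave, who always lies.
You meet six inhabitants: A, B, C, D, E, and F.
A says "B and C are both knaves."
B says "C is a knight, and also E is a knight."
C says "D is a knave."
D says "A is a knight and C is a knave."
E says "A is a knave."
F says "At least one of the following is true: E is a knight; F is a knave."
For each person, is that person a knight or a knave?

Knights: B, C, E, and F. Knaves: A and D.

Since A is a knave, "B and C are both knaves" needs to be False, which holds.
B is a knight; "C is a knight, and also E is a knight" is true, as required.
As a knight, C's statement "D is a knave" should be true; it is.
D (knave): "A is a knight and C is a knave" — False. ✓
E is a knight, and the claim "A is a knave" is indeed true.
Since F is a knight, "at least one of the following is true: E is a knight; F is a knave" needs to be true, which holds.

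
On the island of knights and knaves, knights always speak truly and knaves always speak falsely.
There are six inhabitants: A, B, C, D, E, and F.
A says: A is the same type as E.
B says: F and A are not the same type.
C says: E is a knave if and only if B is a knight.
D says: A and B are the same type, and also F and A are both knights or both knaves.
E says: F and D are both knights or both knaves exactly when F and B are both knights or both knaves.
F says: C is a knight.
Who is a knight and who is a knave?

Since A is a knight, "A is the same type as E" needs to be True, which holds.
B is a knave, and the claim "F and A are not the same type" is indeed False.
C (knight): "E is a knave if and only if B is a knight" — True. ✓
D is a knave; "A and B are the same type, and also F and A are both knights or both knaves" is False, as required.
E (knight): "F and D are both knights or both knaves exactly when F and B are both knights or both knaves" — True. ✓
F is a knight; "C is a knight" is True, as required.

A is a knight, B is a knave, C is a knight, D is a knave, E is a knight, and F is a knight.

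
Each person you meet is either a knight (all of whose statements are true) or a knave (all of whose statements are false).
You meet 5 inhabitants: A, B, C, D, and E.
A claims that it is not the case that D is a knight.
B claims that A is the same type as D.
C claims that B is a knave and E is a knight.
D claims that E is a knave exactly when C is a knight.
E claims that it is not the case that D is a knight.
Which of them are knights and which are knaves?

A is a knight, B is a knave, C is a knight, D is a knave, and E is a knight.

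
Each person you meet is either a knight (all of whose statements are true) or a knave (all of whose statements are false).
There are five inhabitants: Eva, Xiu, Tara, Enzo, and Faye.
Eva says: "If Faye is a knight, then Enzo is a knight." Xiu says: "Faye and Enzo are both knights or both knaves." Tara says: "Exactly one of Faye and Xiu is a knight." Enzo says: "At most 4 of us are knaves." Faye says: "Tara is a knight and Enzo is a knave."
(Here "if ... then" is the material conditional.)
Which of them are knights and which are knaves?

Knights: Eva and Enzo. Knaves: Xiu, Tara, and Faye.

Suppose Eva is a knave. Then Eva's statement "if Faye is a knight, then Enzo is a knight" would have to be false. Checking the 16 ways to assign the others, none is consistent with every speaker.
(For instance, with Xiu=knave, Tara=knave, Enzo=knight, Faye=knave, Eva's claim "if Faye is a knight, then Enzo is a knight" comes out true where it would need to be false.)
So Eva must be a knight, making "if Faye is a knight, then Enzo is a knight" true. Taking Eva=knight, Xiu=knave, Tara=knave, Enzo=knight, Faye=knave, each remaining statement checks out:
  Xiu (knave): "Faye and Enzo are both knights or both knaves" — false. ✓
  Tara (knave): "exactly one of Faye and Xiu is a knight" — false. ✓
  Enzo (knight): "at most 4 of us are knaves" — true. ✓
  Faye (knave): "Tara is a knight and Enzo is a knave" — false. ✓
This is the unique consistent assignment.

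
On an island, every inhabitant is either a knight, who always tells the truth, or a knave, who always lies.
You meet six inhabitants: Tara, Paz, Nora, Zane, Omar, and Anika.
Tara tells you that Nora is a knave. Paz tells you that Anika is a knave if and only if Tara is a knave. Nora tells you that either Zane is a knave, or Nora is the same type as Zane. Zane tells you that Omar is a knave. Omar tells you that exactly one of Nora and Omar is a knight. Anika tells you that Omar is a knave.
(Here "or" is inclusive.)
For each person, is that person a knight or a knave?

Knights: Tara, Paz, Zane, and Anika. Knaves: Nora and Omar.

Tara (knight): "Nora is a knave" — true. ✓
Paz is a knight, so "Anika is a knave if and only if Tara is a knave" must be true — and it is.
Nora is a knave; "either Zane is a knave, or Nora is the same type as Zane" is false, as required.
Zane (knight): "Omar is a knave" — true. ✓
Omar is a knave; "exactly one of Nora and Omar is a knight" is false, as required.
Anika is a knight; "Omar is a knave" is true, as required.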